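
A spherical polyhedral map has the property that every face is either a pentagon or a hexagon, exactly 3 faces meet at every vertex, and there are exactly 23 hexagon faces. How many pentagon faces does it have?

Let x be the number of pentagons; then F = 23 + x.
Edge–face incidences: 2E = 6·23 + 5·x = 138 + 5x.
Every vertex has degree 3, so 3V = 2E.
Euler: V − E + F = 2 ⇒ (2E)/3 − E + (23 + x) = 2.
Multiply by 6: 2·(2E) − 3·(2E) + 6·(23 + x) = 12, i.e. 138 + 6x − (138 + 5x) = 12.
Collecting terms: x = 12.
Then 2E = 138 + 5·12 = 198, so E = 99, V = 2E/3 = 66, F = 23 + 12 = 35.

12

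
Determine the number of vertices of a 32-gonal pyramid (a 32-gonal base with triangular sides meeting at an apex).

A pyramid on an n-gon base has one n-gon and n triangles: V = 32 + 1 = 33, E = 2·32 = 64, F = 32 + 1 = 33.

33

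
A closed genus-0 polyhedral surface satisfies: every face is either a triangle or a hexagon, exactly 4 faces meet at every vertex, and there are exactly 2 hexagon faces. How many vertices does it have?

12

Let x be the number of triangles; then F = 2 + x.
Edge–face incidences: 2E = 6·2 + 3·x = 12 + 3x.
Every vertex has degree 4, so 4V = 2E.
Euler: V − E + F = 2 ⇒ (2E)/4 − E + (2 + x) = 2.
Multiply by 8: 2·(2E) − 4·(2E) + 8·(2 + x) = 16, i.e. 16 + 8x − 2·(12 + 3x) = 16.
Collecting terms: 2x − 8 = 16, so 2x = 24, so x = 12.
Then 2E = 12 + 3·12 = 48, so E = 24, V = 2E/4 = 12, F = 2 + 12 = 14.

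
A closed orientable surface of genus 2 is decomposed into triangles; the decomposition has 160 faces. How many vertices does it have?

78

χ = 2 − 2·2 = -2, and every face is a triangle so 3F = 2E.
E = 3·160/2 = 240. Then V = -2 + E − F = -2 + 240 − 160 = 78.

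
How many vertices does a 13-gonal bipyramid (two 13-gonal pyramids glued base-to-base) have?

15

A bipyramid over an n-gon has 2n triangular faces and n + 2 vertices: V = 13 + 2 = 15, E = 3·13 = 39, F = 2·13 = 26.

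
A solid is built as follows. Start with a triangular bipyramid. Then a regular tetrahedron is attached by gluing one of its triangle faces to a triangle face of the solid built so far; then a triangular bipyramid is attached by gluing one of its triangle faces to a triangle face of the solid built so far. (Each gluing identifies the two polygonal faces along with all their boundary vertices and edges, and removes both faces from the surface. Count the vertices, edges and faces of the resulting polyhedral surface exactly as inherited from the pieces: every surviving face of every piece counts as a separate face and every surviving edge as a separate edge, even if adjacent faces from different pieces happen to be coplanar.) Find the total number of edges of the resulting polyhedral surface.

A triangular bipyramid: V=5, E=9, F=6.
Attach a regular tetrahedron (V=4, E=6, F=4) along a 3-gon: merge 3 vertices and 3 edges, delete both glued faces → V=6, E=12, F=8.
Attach a triangular bipyramid (V=5, E=9, F=6) along a 3-gon: merge 3 vertices and 3 edges, delete both glued faces → V=8, E=18, F=12.
Check: V − E + F = 8 − 18 + 12 = 2.

18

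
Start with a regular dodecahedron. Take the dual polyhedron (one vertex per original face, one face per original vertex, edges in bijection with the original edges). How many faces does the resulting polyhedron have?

The base solid has V = 20, E = 30, F = 12.
The dual swaps V and F and preserves E: V′ = F = 12, E′ = E = 30, F′ = V = 20.

20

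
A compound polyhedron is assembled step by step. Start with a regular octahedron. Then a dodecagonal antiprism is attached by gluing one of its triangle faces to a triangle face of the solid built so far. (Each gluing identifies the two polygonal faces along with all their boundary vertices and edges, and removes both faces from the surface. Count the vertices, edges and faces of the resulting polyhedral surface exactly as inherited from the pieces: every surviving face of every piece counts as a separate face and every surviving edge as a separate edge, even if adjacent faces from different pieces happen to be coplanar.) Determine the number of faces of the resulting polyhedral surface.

A regular octahedron: V=6, E=12, F=8.
Attach a dodecagonal antiprism (V=24, E=48, F=26) along a 3-gon: merge 3 vertices and 3 edges, delete both glued faces → V=27, E=57, F=32.
Check: V − E + F = 27 − 57 + 32 = 2.

32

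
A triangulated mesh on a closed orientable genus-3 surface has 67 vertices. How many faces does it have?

142

χ = 2 − 2·3 = -4, and every face is a triangle so 3F = 2E.
V − E + F = -4 with E = 3F/2 gives 67 − (3/2 − 1)·F = -4, so F = 142 and E = 213.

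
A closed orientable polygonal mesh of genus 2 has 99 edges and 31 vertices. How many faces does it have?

For a closed orientable surface of genus 2, χ = 2 − 2·2 = -2.
F = -2 − V + E = -2 − 31 + 99 = 66.

66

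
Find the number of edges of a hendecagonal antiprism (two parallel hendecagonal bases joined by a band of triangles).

An antiprism on an n-gon has two n-gon caps and 2n triangles: V = 2·11 = 22, E = 4·11 = 44, F = 2·11 + 2 = 24.
Check: V − E + F = 22 − 44 + 24 = 2.

44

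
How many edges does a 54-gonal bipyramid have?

162

A bipyramid over an n-gon has 2n triangular faces and n + 2 vertices: V = 54 + 2 = 56, E = 3·54 = 162, F = 2·54 = 108.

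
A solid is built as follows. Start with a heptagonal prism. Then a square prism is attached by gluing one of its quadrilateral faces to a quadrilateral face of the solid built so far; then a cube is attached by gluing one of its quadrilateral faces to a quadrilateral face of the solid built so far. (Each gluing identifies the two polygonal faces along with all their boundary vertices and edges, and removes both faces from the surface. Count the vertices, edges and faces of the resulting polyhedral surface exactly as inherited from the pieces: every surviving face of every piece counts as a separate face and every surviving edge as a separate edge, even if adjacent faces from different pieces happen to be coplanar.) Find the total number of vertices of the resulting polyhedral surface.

22

A heptagonal prism: V=14, E=21, F=9.
Attach a square prism (V=8, E=12, F=6) along a 4-gon: merge 4 vertices and 4 edges, delete both glued faces → V=18, E=29, F=13.
Attach a cube (V=8, E=12, F=6) along a 4-gon: merge 4 vertices and 4 edges, delete both glued faces → V=22, E=37, F=17.
Check: V − E + F = 22 − 37 + 17 = 2.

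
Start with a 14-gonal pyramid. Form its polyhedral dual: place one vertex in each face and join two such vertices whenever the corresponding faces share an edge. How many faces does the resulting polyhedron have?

The base solid has V = 15, E = 28, F = 15.
The dual swaps V and F and preserves E: V′ = F = 15, E′ = E = 28, F′ = V = 15.

15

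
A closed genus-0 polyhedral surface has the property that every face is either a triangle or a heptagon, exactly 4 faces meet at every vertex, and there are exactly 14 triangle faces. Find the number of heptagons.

Let x be the number of heptagons; then F = 14 + x.
Edge–face incidences: 2E = 3·14 + 7·x = 42 + 7x.
Every vertex has degree 4, so 4V = 2E.
Euler: V − E + F = 2 ⇒ (2E)/4 − E + (14 + x) = 2.
Multiply by 8: 2·(2E) − 4·(2E) + 8·(14 + x) = 16, i.e. 112 + 8x − 2·(42 + 7x) = 16.
Collecting terms: −6x + 28 = 16, so −6x = −12, so x = 2.
Then 2E = 42 + 7·2 = 56, so E = 28, V = 2E/4 = 14, F = 14 + 2 = 16.

2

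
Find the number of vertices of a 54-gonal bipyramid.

A bipyramid over an n-gon has 2n triangular faces and n + 2 vertices: V = 54 + 2 = 56, E = 3·54 = 162, F = 2·54 = 108.

56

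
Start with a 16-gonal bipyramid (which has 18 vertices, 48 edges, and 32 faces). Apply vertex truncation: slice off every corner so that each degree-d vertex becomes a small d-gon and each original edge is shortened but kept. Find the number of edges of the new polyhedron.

Truncation replaces each original edge-end by a new vertex, so V′ = 2E = 96.
Each original edge survives, and each old vertex of degree d contributes d new edges; summing degrees gives Σd = 2E, so E′ = E + 2E = 3E = 144.
Each original face survives and each original vertex becomes one new face: F′ = F + V = 50.

144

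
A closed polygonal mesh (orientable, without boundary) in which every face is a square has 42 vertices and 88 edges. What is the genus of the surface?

2

Every face is a square and each edge borders two faces, so 4F = 2·88, giving F = 44.
χ = V − E + F = 42 − 88 + 44 = -2.
For a closed orientable surface χ = 2 − 2g, so g = (2 − (-2))/2 = 2.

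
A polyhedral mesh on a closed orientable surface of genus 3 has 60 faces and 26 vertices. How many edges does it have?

For a closed orientable surface of genus 3, χ = 2 − 2·3 = -4.
E = V + F − (-4) = 26 + 60 − (-4) = 90.

90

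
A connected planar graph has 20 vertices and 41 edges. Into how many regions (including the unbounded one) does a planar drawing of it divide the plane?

Euler's formula for a connected plane graph: V − E + F = 2, so F = 2 − 20 + 41 = 23.

23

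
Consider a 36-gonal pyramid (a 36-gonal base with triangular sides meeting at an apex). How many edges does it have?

72

A pyramid on an n-gon base has one n-gon and n triangles: V = 36 + 1 = 37, E = 2·36 = 72, F = 36 + 1 = 37.
Check: V − E + F = 37 − 72 + 37 = 2.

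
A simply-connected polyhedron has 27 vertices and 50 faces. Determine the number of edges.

Here V − E + F = 2.
E = V + F − (2) = 27 + 50 − (2) = 75.

75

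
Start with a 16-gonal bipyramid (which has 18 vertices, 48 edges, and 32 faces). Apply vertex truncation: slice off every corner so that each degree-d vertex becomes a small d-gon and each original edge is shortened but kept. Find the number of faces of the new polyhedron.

50

Truncation replaces each original edge-end by a new vertex, so V′ = 2E = 96.
Each original edge survives, and each old vertex of degree d contributes d new edges; summing degrees gives Σd = 2E, so E′ = E + 2E = 3E = 144.
Each original face survives and each original vertex becomes one new face: F′ = F + V = 50.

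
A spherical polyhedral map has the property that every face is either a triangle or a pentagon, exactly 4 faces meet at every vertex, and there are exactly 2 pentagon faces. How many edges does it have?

20

Let x be the number of triangles; then F = 2 + x.
Edge–face incidences: 2E = 5·2 + 3·x = 10 + 3x.
Every vertex has degree 4, so 4V = 2E.
Euler: V − E + F = 2 ⇒ (2E)/4 − E + (2 + x) = 2.
Multiply by 8: 2·(2E) − 4·(2E) + 8·(2 + x) = 16, i.e. 16 + 8x − 2·(10 + 3x) = 16.
Collecting terms: 2x − 4 = 16, so 2x = 20, so x = 10.
Then 2E = 10 + 3·10 = 40, so E = 20, V = 2E/4 = 10, F = 2 + 10 = 12.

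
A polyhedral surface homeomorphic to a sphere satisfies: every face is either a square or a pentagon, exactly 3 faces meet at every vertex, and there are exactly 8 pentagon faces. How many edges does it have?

Let x be the number of squares; then F = 8 + x.
Edge–face incidences: 2E = 5·8 + 4·x = 40 + 4x.
Every vertex has degree 3, so 3V = 2E.
Euler: V − E + F = 2 ⇒ (2E)/3 − E + (8 + x) = 2.
Multiply by 6: 2·(2E) − 3·(2E) + 6·(8 + x) = 12, i.e. 48 + 6x − (40 + 4x) = 12.
Collecting terms: 2x + 8 = 12, so 2x = 4, so x = 2.
Then 2E = 40 + 4·2 = 48, so E = 24, V = 2E/3 = 16, F = 8 + 2 = 10.

24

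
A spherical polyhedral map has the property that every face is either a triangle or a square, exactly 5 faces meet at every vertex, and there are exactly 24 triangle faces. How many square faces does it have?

Let x be the number of squares; then F = 24 + x.
Edge–face incidences: 2E = 3·24 + 4·x = 72 + 4x.
Every vertex has degree 5, so 5V = 2E.
Euler: V − E + F = 2 ⇒ (2E)/5 − E + (24 + x) = 2.
Multiply by 10: 2·(2E) − 5·(2E) + 10·(24 + x) = 20, i.e. 240 + 10x − 3·(72 + 4x) = 20.
Collecting terms: −2x + 24 = 20, so −2x = −4, so x = 2.
Then 2E = 72 + 4·2 = 80, so E = 40, V = 2E/5 = 16, F = 24 + 2 = 26.

2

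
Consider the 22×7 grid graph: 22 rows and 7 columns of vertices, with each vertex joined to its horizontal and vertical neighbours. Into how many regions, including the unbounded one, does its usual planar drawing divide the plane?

127

The grid has V = 22·7 = 154 vertices and E = 22·6 + 7·21 = 279 edges.
F = 2 − V + E = 2 − 154 + 279 = 127.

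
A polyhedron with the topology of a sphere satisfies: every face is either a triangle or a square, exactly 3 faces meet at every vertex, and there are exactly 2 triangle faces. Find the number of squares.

3

Let x be the number of squares; then F = 2 + x.
Edge–face incidences: 2E = 3·2 + 4·x = 6 + 4x.
Every vertex has degree 3, so 3V = 2E.
Euler: V − E + F = 2 ⇒ (2E)/3 − E + (2 + x) = 2.
Multiply by 6: 2·(2E) − 3·(2E) + 6·(2 + x) = 12, i.e. 12 + 6x − (6 + 4x) = 12.
Collecting terms: 2x + 6 = 12, so 2x = 6, so x = 3.
Then 2E = 6 + 4·3 = 18, so E = 9, V = 2E/3 = 6, F = 2 + 3 = 5.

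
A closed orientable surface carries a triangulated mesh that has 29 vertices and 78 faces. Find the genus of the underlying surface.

6

Every face is a triangle, so 2E = 3·78 = 234, giving E = 117.
χ = V − E + F = 29 − 117 + 78 = -10.
For a closed orientable surface χ = 2 − 2g, so g = (2 − (-10))/2 = 6.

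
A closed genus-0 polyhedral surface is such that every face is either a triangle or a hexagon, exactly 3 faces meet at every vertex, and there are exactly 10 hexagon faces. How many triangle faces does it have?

Let x be the number of triangles; then F = 10 + x.
Edge–face incidences: 2E = 6·10 + 3·x = 60 + 3x.
Every vertex has degree 3, so 3V = 2E.
Euler: V − E + F = 2 ⇒ (2E)/3 − E + (10 + x) = 2.
Multiply by 6: 2·(2E) − 3·(2E) + 6·(10 + x) = 12, i.e. 60 + 6x − (60 + 3x) = 12.
Collecting terms: 3x = 12, so x = 4.
Then 2E = 60 + 3·4 = 72, so E = 36, V = 2E/3 = 24, F = 10 + 4 = 14.

4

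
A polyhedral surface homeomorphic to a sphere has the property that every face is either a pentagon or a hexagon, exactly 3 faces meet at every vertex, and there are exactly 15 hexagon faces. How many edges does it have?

75

Let x be the number of pentagons; then F = 15 + x.
Edge–face incidences: 2E = 6·15 + 5·x = 90 + 5x.
Every vertex has degree 3, so 3V = 2E.
Euler: V − E + F = 2 ⇒ (2E)/3 − E + (15 + x) = 2.
Multiply by 6: 2·(2E) − 3·(2E) + 6·(15 + x) = 12, i.e. 90 + 6x − (90 + 5x) = 12.
Collecting terms: x = 12.
Then 2E = 90 + 5·12 = 150, so E = 75, V = 2E/3 = 50, F = 15 + 12 = 27.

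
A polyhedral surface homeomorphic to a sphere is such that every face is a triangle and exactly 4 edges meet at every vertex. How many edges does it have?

Each face has 3 edges and each edge borders two faces, so 2E = 3F.
Each vertex has degree 4, so 4V = 2E and hence V = 3F/4.
Euler: V − E + F = 2 ⇒ (3F/4) − (3F/2) + F = 2.
Multiply by 8: (6 − 12 + 8)F = 16, i.e. 2F = 16.
So F = 8, E = 3·8/2 = 12, V = 3·8/4 = 6.

12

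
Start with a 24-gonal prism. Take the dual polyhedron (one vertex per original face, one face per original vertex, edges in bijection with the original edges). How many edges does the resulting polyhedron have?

72

The base solid has V = 48, E = 72, F = 26.
The dual swaps V and F and preserves E: V′ = F = 26, E′ = E = 72, F′ = V = 48.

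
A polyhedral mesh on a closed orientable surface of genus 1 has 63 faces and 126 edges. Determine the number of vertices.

63

For a closed orientable surface of genus 1, χ = 2 − 2·1 = 0.
V = 0 + E − F = 0 + 126 − 63 = 63.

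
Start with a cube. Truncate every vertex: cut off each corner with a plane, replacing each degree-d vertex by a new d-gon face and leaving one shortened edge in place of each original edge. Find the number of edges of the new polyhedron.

36

The base solid has V = 8, E = 12, F = 6.
Truncation replaces each original edge-end by a new vertex, so V′ = 2E = 24.
Each original edge survives, and each old vertex of degree d contributes d new edges; summing degrees gives Σd = 2E, so E′ = E + 2E = 3E = 36.
Each original face survives and each original vertex becomes one new face: F′ = F + V = 14.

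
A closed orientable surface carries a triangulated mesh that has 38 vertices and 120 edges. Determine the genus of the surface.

Every face is a triangle and each edge borders two faces, so 3F = 2·120, giving F = 80.
χ = V − E + F = 38 − 120 + 80 = -2.
For a closed orientable surface χ = 2 − 2g, so g = (2 − (-2))/2 = 2.

2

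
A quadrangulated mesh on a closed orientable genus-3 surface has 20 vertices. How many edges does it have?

χ = 2 − 2·3 = -4, and every face is a square so 4F = 2E.
V − E + F = -4 with E = 4F/2 gives 20 − (4/2 − 1)·F = -4, so F = 24 and E = 48.

48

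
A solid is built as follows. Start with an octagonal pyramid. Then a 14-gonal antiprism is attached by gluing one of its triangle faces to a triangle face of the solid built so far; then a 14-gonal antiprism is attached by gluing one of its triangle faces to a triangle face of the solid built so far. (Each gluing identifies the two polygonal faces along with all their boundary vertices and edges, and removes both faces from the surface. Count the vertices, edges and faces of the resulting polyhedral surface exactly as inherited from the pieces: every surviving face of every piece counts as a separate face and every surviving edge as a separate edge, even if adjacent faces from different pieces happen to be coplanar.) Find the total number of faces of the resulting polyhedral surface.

65

An octagonal pyramid: V=9, E=16, F=9.
Attach a 14-gonal antiprism (V=28, E=56, F=30) along a 3-gon: merge 3 vertices and 3 edges, delete both glued faces → V=34, E=69, F=37.
Attach a 14-gonal antiprism (V=28, E=56, F=30) along a 3-gon: merge 3 vertices and 3 edges, delete both glued faces → V=59, E=122, F=65.
Check: V − E + F = 59 − 122 + 65 = 2.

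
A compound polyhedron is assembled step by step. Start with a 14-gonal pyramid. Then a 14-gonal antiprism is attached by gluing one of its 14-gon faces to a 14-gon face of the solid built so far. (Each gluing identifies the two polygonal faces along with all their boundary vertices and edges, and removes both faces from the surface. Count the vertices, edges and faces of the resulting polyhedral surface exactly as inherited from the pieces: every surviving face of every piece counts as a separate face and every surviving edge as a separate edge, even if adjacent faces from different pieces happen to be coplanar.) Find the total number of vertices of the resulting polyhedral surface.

29

A 14-gonal pyramid: V=15, E=28, F=15.
Attach a 14-gonal antiprism (V=28, E=56, F=30) along a 14-gon: merge 14 vertices and 14 edges, delete both glued faces → V=29, E=70, F=43.
Check: V − E + F = 29 − 70 + 43 = 2.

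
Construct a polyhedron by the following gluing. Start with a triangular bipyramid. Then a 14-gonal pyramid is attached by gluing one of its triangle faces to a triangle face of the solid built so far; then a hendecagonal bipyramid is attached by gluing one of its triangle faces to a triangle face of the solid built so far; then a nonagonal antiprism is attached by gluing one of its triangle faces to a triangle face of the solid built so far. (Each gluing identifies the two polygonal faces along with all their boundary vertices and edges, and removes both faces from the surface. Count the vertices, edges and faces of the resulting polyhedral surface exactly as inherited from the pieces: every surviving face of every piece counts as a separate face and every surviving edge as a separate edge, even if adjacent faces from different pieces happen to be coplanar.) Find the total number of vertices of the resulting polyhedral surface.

A triangular bipyramid: V=5, E=9, F=6.
Attach a 14-gonal pyramid (V=15, E=28, F=15) along a 3-gon: merge 3 vertices and 3 edges, delete both glued faces → V=17, E=34, F=19.
Attach a hendecagonal bipyramid (V=13, E=33, F=22) along a 3-gon: merge 3 vertices and 3 edges, delete both glued faces → V=27, E=64, F=39.
Attach a nonagonal antiprism (V=18, E=36, F=20) along a 3-gon: merge 3 vertices and 3 edges, delete both glued faces → V=42, E=97, F=57.
Check: V − E + F = 42 − 97 + 57 = 2.

42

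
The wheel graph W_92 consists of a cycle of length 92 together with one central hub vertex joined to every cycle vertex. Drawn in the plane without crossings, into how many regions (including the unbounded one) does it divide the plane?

W_92 has V = 92 + 1 = 93 vertices and E = 2·92 = 184 edges.
By Euler's formula F = 2 − V + E = 2 − 93 + 184 = 93.

93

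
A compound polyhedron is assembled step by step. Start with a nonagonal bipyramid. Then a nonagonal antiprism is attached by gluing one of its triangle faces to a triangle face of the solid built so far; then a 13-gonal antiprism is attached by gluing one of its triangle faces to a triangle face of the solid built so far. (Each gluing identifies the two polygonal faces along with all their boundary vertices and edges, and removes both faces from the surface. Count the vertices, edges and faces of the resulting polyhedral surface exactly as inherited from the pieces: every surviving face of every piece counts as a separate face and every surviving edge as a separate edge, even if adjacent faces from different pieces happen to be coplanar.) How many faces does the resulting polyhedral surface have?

62

A nonagonal bipyramid: V=11, E=27, F=18.
Attach a nonagonal antiprism (V=18, E=36, F=20) along a 3-gon: merge 3 vertices and 3 edges, delete both glued faces → V=26, E=60, F=36.
Attach a 13-gonal antiprism (V=26, E=52, F=28) along a 3-gon: merge 3 vertices and 3 edges, delete both glued faces → V=49, E=109, F=62.
Check: V − E + F = 49 − 109 + 62 = 2.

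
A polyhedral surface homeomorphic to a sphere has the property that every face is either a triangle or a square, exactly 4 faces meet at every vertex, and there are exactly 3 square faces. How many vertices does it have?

Let x be the number of triangles; then F = 3 + x.
Edge–face incidences: 2E = 4·3 + 3·x = 12 + 3x.
Every vertex has degree 4, so 4V = 2E.
Euler: V − E + F = 2 ⇒ (2E)/4 − E + (3 + x) = 2.
Multiply by 8: 2·(2E) − 4·(2E) + 8·(3 + x) = 16, i.e. 24 + 8x − 2·(12 + 3x) = 16.
Collecting terms: 2x = 16, so x = 8.
Then 2E = 12 + 3·8 = 36, so E = 18, V = 2E/4 = 9, F = 3 + 8 = 11.

9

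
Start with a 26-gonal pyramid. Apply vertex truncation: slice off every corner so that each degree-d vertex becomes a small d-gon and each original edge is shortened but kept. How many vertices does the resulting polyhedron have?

The base solid has V = 27, E = 52, F = 27.
Truncation replaces each original edge-end by a new vertex, so V′ = 2E = 104.
Each original edge survives, and each old vertex of degree d contributes d new edges; summing degrees gives Σd = 2E, so E′ = E + 2E = 3E = 156.
Each original face survives and each original vertex becomes one new face: F′ = F + V = 54.

104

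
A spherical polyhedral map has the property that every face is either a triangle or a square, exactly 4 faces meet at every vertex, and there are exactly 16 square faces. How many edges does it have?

44

Let x be the number of triangles; then F = 16 + x.
Edge–face incidences: 2E = 4·16 + 3·x = 64 + 3x.
Every vertex has degree 4, so 4V = 2E.
Euler: V − E + F = 2 ⇒ (2E)/4 − E + (16 + x) = 2.
Multiply by 8: 2·(2E) − 4·(2E) + 8·(16 + x) = 16, i.e. 128 + 8x − 2·(64 + 3x) = 16.
Collecting terms: 2x = 16, so x = 8.
Then 2E = 64 + 3·8 = 88, so E = 44, V = 2E/4 = 22, F = 16 + 8 = 24.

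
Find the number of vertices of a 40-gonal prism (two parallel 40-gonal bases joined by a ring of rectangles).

A prism on an n-gon has two n-gon bases and n rectangular sides: V = 2·40 = 80, E = 3·40 = 120, F = 40 + 2 = 42.

80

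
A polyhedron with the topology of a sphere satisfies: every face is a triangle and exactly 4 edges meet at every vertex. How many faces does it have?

Each face has 3 edges and each edge borders two faces, so 2E = 3F.
Each vertex has degree 4, so 4V = 2E and hence V = 3F/4.
Euler: V − E + F = 2 ⇒ (3F/4) − (3F/2) + F = 2.
Multiply by 8: (6 − 12 + 8)F = 16, i.e. 2F = 16.
So F = 8, E = 3·8/2 = 12, V = 3·8/4 = 6.

8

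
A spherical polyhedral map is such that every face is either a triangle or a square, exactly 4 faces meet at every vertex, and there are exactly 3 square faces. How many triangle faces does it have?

8

Let x be the number of triangles; then F = 3 + x.
Edge–face incidences: 2E = 4·3 + 3·x = 12 + 3x.
Every vertex has degree 4, so 4V = 2E.
Euler: V − E + F = 2 ⇒ (2E)/4 − E + (3 + x) = 2.
Multiply by 8: 2·(2E) − 4·(2E) + 8·(3 + x) = 16, i.e. 24 + 8x − 2·(12 + 3x) = 16.
Collecting terms: 2x = 16, so x = 8.
Then 2E = 12 + 3·8 = 36, so E = 18, V = 2E/4 = 9, F = 3 + 8 = 11.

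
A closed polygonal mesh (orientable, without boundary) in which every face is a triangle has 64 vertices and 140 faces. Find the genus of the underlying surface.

4

Every face is a triangle, so 2E = 3·140 = 420, giving E = 210.
χ = V − E + F = 64 − 210 + 140 = -6.
For a closed orientable surface χ = 2 − 2g, so g = (2 − (-6))/2 = 4.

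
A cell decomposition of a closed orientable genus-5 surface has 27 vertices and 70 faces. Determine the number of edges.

105

For a closed orientable surface of genus 5, χ = 2 − 2·5 = -8.
E = V + F − (-8) = 27 + 70 − (-8) = 105.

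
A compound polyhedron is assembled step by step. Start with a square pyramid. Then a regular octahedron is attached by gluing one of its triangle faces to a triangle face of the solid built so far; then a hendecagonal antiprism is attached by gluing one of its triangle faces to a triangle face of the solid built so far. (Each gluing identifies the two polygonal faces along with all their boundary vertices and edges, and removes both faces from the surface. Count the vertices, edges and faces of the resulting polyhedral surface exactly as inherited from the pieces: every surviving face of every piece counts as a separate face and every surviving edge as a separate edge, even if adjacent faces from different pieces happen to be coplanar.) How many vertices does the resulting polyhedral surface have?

A square pyramid: V=5, E=8, F=5.
Attach a regular octahedron (V=6, E=12, F=8) along a 3-gon: merge 3 vertices and 3 edges, delete both glued faces → V=8, E=17, F=11.
Attach a hendecagonal antiprism (V=22, E=44, F=24) along a 3-gon: merge 3 vertices and 3 edges, delete both glued faces → V=27, E=58, F=33.
Check: V − E + F = 27 − 58 + 33 = 2.

27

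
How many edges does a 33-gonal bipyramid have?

A bipyramid over an n-gon has 2n triangular faces and n + 2 vertices: V = 33 + 2 = 35, E = 3·33 = 99, F = 2·33 = 66.
Check: V − E + F = 35 − 99 + 66 = 2.

99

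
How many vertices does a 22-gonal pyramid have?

23

A pyramid on an n-gon base has one n-gon and n triangles: V = 22 + 1 = 23, E = 2·22 = 44, F = 22 + 1 = 23.
Check: V − E + F = 23 − 44 + 23 = 2.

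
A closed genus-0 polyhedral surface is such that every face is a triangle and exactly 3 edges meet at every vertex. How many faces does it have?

Each face has 3 edges and each edge borders two faces, so 2E = 3F.
Each vertex has degree 3, so 3V = 2E and hence V = 3F/3.
Euler: V − E + F = 2 ⇒ (3F/3) − (3F/2) + F = 2.
Multiply by 6: (6 − 9 + 6)F = 12, i.e. 3F = 12.
So F = 4, E = 3·4/2 = 6, V = 3·4/3 = 4.

4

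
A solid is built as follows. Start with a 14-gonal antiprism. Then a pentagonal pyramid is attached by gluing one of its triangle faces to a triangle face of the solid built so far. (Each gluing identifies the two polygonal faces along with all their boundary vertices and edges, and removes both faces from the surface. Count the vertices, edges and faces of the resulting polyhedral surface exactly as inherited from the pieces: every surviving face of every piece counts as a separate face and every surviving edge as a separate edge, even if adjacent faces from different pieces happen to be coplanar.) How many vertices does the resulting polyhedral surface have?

A 14-gonal antiprism: V=28, E=56, F=30.
Attach a pentagonal pyramid (V=6, E=10, F=6) along a 3-gon: merge 3 vertices and 3 edges, delete both glued faces → V=31, E=63, F=34.
Check: V − E + F = 31 − 63 + 34 = 2.

31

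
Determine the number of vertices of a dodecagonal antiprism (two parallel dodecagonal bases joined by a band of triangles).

24

An antiprism on an n-gon has two n-gon caps and 2n triangles: V = 2·12 = 24, E = 4·12 = 48, F = 2·12 + 2 = 26.
Check: V − E + F = 24 − 48 + 26 = 2.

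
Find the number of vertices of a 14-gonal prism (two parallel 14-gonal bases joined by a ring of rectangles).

28

A prism on an n-gon has two n-gon bases and n rectangular sides: V = 2·14 = 28, E = 3·14 = 42, F = 14 + 2 = 16.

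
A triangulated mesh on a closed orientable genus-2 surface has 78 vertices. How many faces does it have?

160

χ = 2 − 2·2 = -2, and every face is a triangle so 3F = 2E.
V − E + F = -2 with E = 3F/2 gives 78 − (3/2 − 1)·F = -2, so F = 160 and E = 240.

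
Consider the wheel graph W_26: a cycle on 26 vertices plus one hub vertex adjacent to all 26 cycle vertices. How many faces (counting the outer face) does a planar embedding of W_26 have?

W_26 has V = 26 + 1 = 27 vertices and E = 2·26 = 52 edges.
By Euler's formula F = 2 − V + E = 2 − 27 + 52 = 27.

27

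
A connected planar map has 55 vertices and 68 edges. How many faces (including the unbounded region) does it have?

15

Euler's formula for a connected plane graph: V − E + F = 2, so F = 2 − 55 + 68 = 15.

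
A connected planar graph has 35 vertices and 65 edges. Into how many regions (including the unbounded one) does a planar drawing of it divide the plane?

Euler's formula for a connected plane graph: V − E + F = 2, so F = 2 − 35 + 65 = 32.

32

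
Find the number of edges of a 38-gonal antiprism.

An antiprism on an n-gon has two n-gon caps and 2n triangles: V = 2·38 = 76, E = 4·38 = 152, F = 2·38 + 2 = 78.

152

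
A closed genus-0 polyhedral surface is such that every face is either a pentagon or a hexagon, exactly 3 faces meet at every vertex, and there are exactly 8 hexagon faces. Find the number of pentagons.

12

Let x be the number of pentagons; then F = 8 + x.
Edge–face incidences: 2E = 6·8 + 5·x = 48 + 5x.
Every vertex has degree 3, so 3V = 2E.
Euler: V − E + F = 2 ⇒ (2E)/3 − E + (8 + x) = 2.
Multiply by 6: 2·(2E) − 3·(2E) + 6·(8 + x) = 12, i.e. 48 + 6x − (48 + 5x) = 12.
Collecting terms: x = 12.
Then 2E = 48 + 5·12 = 108, so E = 54, V = 2E/3 = 36, F = 8 + 12 = 20.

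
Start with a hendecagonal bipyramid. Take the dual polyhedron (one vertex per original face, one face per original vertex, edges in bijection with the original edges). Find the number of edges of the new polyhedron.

33

The base solid has V = 13, E = 33, F = 22.
The dual swaps V and F and preserves E: V′ = F = 22, E′ = E = 33, F′ = V = 13.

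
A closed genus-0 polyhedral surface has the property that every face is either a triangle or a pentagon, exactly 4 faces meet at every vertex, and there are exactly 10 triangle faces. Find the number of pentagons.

Let x be the number of pentagons; then F = 10 + x.
Edge–face incidences: 2E = 3·10 + 5·x = 30 + 5x.
Every vertex has degree 4, so 4V = 2E.
Euler: V − E + F = 2 ⇒ (2E)/4 − E + (10 + x) = 2.
Multiply by 8: 2·(2E) − 4·(2E) + 8·(10 + x) = 16, i.e. 80 + 8x − 2·(30 + 5x) = 16.
Collecting terms: −2x + 20 = 16, so −2x = −4, so x = 2.
Then 2E = 30 + 5·2 = 40, so E = 20, V = 2E/4 = 10, F = 10 + 2 = 12.

2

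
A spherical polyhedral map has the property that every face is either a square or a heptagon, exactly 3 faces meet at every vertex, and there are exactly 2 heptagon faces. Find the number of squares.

Let x be the number of squares; then F = 2 + x.
Edge–face incidences: 2E = 7·2 + 4·x = 14 + 4x.
Every vertex has degree 3, so 3V = 2E.
Euler: V − E + F = 2 ⇒ (2E)/3 − E + (2 + x) = 2.
Multiply by 6: 2·(2E) − 3·(2E) + 6·(2 + x) = 12, i.e. 12 + 6x − (14 + 4x) = 12.
Collecting terms: 2x − 2 = 12, so 2x = 14, so x = 7.
Then 2E = 14 + 4·7 = 42, so E = 21, V = 2E/3 = 14, F = 2 + 7 = 9.

7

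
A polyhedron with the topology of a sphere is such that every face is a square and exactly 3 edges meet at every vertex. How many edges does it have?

12

Each face has 4 edges and each edge borders two faces, so 2E = 4F.
Each vertex has degree 3, so 3V = 2E and hence V = 4F/3.
Euler: V − E + F = 2 ⇒ (4F/3) − (4F/2) + F = 2.
Multiply by 6: (8 − 12 + 6)F = 12, i.e. 2F = 12.
So F = 6, E = 4·6/2 = 12, V = 4·6/3 = 8.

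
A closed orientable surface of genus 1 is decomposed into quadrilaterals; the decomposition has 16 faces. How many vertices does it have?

16

χ = 2 − 2·1 = 0, and every face is a square so 4F = 2E.
E = 4·16/2 = 32. Then V = 0 + E − F = 0 + 32 − 16 = 16.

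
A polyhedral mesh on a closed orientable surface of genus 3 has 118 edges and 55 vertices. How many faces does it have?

59

For a closed orientable surface of genus 3, χ = 2 − 2·3 = -4.
F = -4 − V + E = -4 − 55 + 118 = 59.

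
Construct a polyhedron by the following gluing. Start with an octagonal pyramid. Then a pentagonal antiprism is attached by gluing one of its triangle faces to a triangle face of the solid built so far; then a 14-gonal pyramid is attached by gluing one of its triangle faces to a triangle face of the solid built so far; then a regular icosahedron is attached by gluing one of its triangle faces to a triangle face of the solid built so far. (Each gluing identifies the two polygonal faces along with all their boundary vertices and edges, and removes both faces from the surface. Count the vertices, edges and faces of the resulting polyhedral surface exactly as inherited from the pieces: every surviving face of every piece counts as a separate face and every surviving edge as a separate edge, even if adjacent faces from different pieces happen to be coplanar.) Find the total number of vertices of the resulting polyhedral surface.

An octagonal pyramid: V=9, E=16, F=9.
Attach a pentagonal antiprism (V=10, E=20, F=12) along a 3-gon: merge 3 vertices and 3 edges, delete both glued faces → V=16, E=33, F=19.
Attach a 14-gonal pyramid (V=15, E=28, F=15) along a 3-gon: merge 3 vertices and 3 edges, delete both glued faces → V=28, E=58, F=32.
Attach a regular icosahedron (V=12, E=30, F=20) along a 3-gon: merge 3 vertices and 3 edges, delete both glued faces → V=37, E=85, F=50.
Check: V − E + F = 37 − 85 + 50 = 2.

37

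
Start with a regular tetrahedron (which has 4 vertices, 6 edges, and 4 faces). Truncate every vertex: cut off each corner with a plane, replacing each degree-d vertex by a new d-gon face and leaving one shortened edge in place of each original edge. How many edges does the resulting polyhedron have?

18

Truncation replaces each original edge-end by a new vertex, so V′ = 2E = 12.
Each original edge survives, and each old vertex of degree d contributes d new edges; summing degrees gives Σd = 2E, so E′ = E + 2E = 3E = 18.
Each original face survives and each original vertex becomes one new face: F′ = F + V = 8.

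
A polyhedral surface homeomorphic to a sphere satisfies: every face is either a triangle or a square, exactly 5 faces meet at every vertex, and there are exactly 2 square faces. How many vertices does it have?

16

Let x be the number of triangles; then F = 2 + x.
Edge–face incidences: 2E = 4·2 + 3·x = 8 + 3x.
Every vertex has degree 5, so 5V = 2E.
Euler: V − E + F = 2 ⇒ (2E)/5 − E + (2 + x) = 2.
Multiply by 10: 2·(2E) − 5·(2E) + 10·(2 + x) = 20, i.e. 20 + 10x − 3·(8 + 3x) = 20.
Collecting terms: x − 4 = 20, so x = 24.
Then 2E = 8 + 3·24 = 80, so E = 40, V = 2E/5 = 16, F = 2 + 24 = 26.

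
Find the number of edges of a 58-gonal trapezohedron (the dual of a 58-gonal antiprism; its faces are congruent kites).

The n-trapezohedron (dual of the n-antiprism) has V = 2·58 + 2 = 118, E = 4·58 = 232, F = 2·58 = 116.

232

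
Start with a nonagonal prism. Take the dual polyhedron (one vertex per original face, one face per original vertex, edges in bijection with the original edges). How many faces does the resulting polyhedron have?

18

The base solid has V = 18, E = 27, F = 11.
The dual swaps V and F and preserves E: V′ = F = 11, E′ = E = 27, F′ = V = 18.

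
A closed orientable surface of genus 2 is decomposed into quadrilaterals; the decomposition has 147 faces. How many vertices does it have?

145

χ = 2 − 2·2 = -2, and every face is a square so 4F = 2E.
E = 4·147/2 = 294. Then V = -2 + E − F = -2 + 294 − 147 = 145.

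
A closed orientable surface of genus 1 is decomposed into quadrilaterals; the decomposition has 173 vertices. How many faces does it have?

173

χ = 2 − 2·1 = 0, and every face is a square so 4F = 2E.
V − E + F = 0 with E = 4F/2 gives 173 − (4/2 − 1)·F = 0, so F = 173 and E = 346.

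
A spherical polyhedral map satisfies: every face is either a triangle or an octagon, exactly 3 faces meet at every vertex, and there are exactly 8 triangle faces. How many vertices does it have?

24

Let x be the number of octagons; then F = 8 + x.
Edge–face incidences: 2E = 3·8 + 8·x = 24 + 8x.
Every vertex has degree 3, so 3V = 2E.
Euler: V − E + F = 2 ⇒ (2E)/3 − E + (8 + x) = 2.
Multiply by 6: 2·(2E) − 3·(2E) + 6·(8 + x) = 12, i.e. 48 + 6x − (24 + 8x) = 12.
Collecting terms: −2x + 24 = 12, so −2x = −12, so x = 6.
Then 2E = 24 + 8·6 = 72, so E = 36, V = 2E/3 = 24, F = 8 + 6 = 14.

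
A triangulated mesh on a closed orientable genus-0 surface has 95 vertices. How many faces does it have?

186

χ = 2 − 2·0 = 2, and every face is a triangle so 3F = 2E.
V − E + F = 2 with E = 3F/2 gives 95 − (3/2 − 1)·F = 2, so F = 186 and E = 279.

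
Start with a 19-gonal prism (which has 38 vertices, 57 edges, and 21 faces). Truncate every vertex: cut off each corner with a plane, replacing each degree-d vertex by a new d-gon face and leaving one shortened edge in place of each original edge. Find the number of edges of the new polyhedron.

Truncation replaces each original edge-end by a new vertex, so V′ = 2E = 114.
Each original edge survives, and each old vertex of degree d contributes d new edges; summing degrees gives Σd = 2E, so E′ = E + 2E = 3E = 171.
Each original face survives and each original vertex becomes one new face: F′ = F + V = 59.

171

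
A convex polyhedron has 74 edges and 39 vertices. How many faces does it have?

Here V − E + F = 2.
F = 2 − V + E = 2 − 39 + 74 = 37.

37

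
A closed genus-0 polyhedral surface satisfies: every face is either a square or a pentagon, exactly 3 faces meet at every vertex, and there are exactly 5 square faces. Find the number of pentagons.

2

Let x be the number of pentagons; then F = 5 + x.
Edge–face incidences: 2E = 4·5 + 5·x = 20 + 5x.
Every vertex has degree 3, so 3V = 2E.
Euler: V − E + F = 2 ⇒ (2E)/3 − E + (5 + x) = 2.
Multiply by 6: 2·(2E) − 3·(2E) + 6·(5 + x) = 12, i.e. 30 + 6x − (20 + 5x) = 12.
Collecting terms: x + 10 = 12, so x = 2.
Then 2E = 20 + 5·2 = 30, so E = 15, V = 2E/3 = 10, F = 5 + 2 = 7.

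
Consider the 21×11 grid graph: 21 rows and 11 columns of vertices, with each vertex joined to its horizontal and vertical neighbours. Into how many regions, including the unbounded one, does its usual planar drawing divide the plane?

201

The grid has V = 21·11 = 231 vertices and E = 21·10 + 11·20 = 430 edges.
F = 2 − V + E = 2 − 231 + 430 = 201.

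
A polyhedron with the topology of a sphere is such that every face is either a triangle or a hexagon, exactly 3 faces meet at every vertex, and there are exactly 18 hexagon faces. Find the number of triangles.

4

Let x be the number of triangles; then F = 18 + x.
Edge–face incidences: 2E = 6·18 + 3·x = 108 + 3x.
Every vertex has degree 3, so 3V = 2E.
Euler: V − E + F = 2 ⇒ (2E)/3 − E + (18 + x) = 2.
Multiply by 6: 2·(2E) − 3·(2E) + 6·(18 + x) = 12, i.e. 108 + 6x − (108 + 3x) = 12.
Collecting terms: 3x = 12, so x = 4.
Then 2E = 108 + 3·4 = 120, so E = 60, V = 2E/3 = 40, F = 18 + 4 = 22.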